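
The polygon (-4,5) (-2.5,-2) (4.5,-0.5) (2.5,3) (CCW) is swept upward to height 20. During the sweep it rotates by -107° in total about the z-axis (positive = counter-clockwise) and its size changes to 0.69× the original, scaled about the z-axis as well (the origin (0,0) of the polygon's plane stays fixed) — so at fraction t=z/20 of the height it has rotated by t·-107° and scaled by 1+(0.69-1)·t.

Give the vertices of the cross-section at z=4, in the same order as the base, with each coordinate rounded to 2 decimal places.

Cross-section at z=4: (-1.78,5.74) (-2.87,-0.89) (3.76,-1.98) (3.21,1.76)

t = z/height = 4/20 = 0.2
s = 1 + (scale-1)·z/height = 1 + (0.69-1)·4/20 = 0.938000
θ = twist·z/height = -107°·4/20 = -21.4000° = -0.373500 rad
cos θ = 0.931056, sin θ = -0.364877 (intermediates below are computed at full precision and shown rounded to 5 d.p.)
v1: (-4,5) → rotate → (-1.89984,6.11479) → ×s → (-1.78205,5.73567) → (-1.78,5.74)
v2: (-2.5,-2) → rotate → (-3.05739,-0.94992) → ×s → (-2.86783,-0.89102) → (-2.87,-0.89)
v3: (4.5,-0.5) → rotate → (4.00731,-2.10747) → ×s → (3.75886,-1.97681) → (3.76,-1.98)
v4: (2.5,3) → rotate → (3.42227,1.88098) → ×s → (3.21009,1.76436) → (3.21,1.76)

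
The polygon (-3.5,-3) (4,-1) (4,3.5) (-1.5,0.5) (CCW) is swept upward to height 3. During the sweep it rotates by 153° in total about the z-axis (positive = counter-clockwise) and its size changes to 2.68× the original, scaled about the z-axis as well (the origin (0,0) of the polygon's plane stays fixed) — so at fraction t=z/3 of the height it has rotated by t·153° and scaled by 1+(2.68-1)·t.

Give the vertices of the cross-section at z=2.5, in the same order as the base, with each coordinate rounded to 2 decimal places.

Cross-section at z=2.5: (10.83,-2.28) (-3.94,9.08) (-12.51,2.50) (1.24,-3.59)

t = z/height = 2.5/3 = 0.833333
s = 1 + (scale-1)·z/height = 1 + (2.68-1)·2.5/3 = 2.400000
θ = twist·z/height = 153°·2.5/3 = 127.5000° = 2.225295 rad
cos θ = -0.608761, sin θ = 0.793353 (intermediates below are computed at full precision and shown rounded to 5 d.p.)
v1: (-3.5,-3) → rotate → (4.51073,-0.95045) → ×s → (10.82574,-2.28109) → (10.83,-2.28)
v2: (4,-1) → rotate → (-1.64169,3.78217) → ×s → (-3.94006,9.07722) → (-3.94,9.08)
v3: (4,3.5) → rotate → (-5.21178,1.04275) → ×s → (-12.50828,2.50260) → (-12.51,2.50)
v4: (-1.5,0.5) → rotate → (0.51647,-1.49441) → ×s → (1.23952,-3.58659) → (1.24,-3.59)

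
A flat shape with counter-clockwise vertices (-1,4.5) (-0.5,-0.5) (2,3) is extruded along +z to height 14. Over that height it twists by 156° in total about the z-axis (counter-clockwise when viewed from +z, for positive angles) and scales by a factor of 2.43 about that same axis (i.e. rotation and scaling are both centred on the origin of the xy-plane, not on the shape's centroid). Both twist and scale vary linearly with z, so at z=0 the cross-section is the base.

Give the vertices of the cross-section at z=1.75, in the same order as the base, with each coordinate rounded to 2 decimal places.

t = z/height = 1.75/14 = 0.125
s = 1 + (scale-1)·z/height = 1 + (2.43-1)·1.75/14 = 1.178750
θ = twist·z/height = 156°·1.75/14 = 19.5000° = 0.340339 rad
cos θ = 0.942641, sin θ = 0.333807 (intermediates below are computed at full precision and shown rounded to 5 d.p.)
v1: (-1,4.5) → rotate → (-2.44477,3.90808) → ×s → (-2.88178,4.60665) → (-2.88,4.61)
v2: (-0.5,-0.5) → rotate → (-0.30442,-0.63822) → ×s → (-0.35883,-0.75231) → (-0.36,-0.75)
v3: (2,3) → rotate → (0.88386,3.49554) → ×s → (1.04185,4.12037) → (1.04,4.12)

Cross-section at z=1.75: (-2.88,4.61) (-0.36,-0.75) (1.04,4.12)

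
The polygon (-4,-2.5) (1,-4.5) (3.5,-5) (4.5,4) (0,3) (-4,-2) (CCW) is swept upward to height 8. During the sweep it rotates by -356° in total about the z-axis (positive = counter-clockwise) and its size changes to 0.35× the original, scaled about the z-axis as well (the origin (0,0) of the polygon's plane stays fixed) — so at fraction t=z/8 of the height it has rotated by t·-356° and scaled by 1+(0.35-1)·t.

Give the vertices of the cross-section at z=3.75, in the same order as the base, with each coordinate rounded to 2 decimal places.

t = z/height = 3.75/8 = 0.46875
s = 1 + (scale-1)·z/height = 1 + (0.35-1)·3.75/8 = 0.695313
θ = twist·z/height = -356°·3.75/8 = -166.8750° = -2.912518 rad
cos θ = -0.973877, sin θ = -0.227076 (intermediates below are computed at full precision and shown rounded to 5 d.p.)
v1: (-4,-2.5) → rotate → (3.32782,3.34300) → ×s → (2.31387,2.32443) → (2.31,2.32)
v2: (1,-4.5) → rotate → (-1.99572,4.15537) → ×s → (-1.38765,2.88928) → (-1.39,2.89)
v3: (3.5,-5) → rotate → (-4.54395,4.07462) → ×s → (-3.15947,2.83313) → (-3.16,2.83)
v4: (4.5,4) → rotate → (-3.47414,-4.91735) → ×s → (-2.41561,-3.41910) → (-2.42,-3.42)
v5: (0,3) → rotate → (0.68123,-2.92163) → ×s → (0.47367,-2.03145) → (0.47,-2.03)
v6: (-4,-2) → rotate → (3.44136,2.85606) → ×s → (2.39282,1.98585) → (2.39,1.99)

Cross-section at z=3.75: (2.31,2.32) (-1.39,2.89) (-3.16,2.83) (-2.42,-3.42) (0.47,-2.03) (2.39,1.99)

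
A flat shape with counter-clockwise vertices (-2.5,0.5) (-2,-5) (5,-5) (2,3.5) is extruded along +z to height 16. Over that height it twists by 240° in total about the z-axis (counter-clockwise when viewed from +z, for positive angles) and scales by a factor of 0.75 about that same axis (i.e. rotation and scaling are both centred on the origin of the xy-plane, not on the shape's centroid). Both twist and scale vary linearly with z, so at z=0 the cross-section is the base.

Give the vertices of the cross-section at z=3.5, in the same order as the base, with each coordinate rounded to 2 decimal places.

Cross-section at z=3.5: (-1.81,-1.59) (2.60,-4.38) (6.63,0.87) (-1.47,3.51)

t = z/height = 3.5/16 = 0.21875
s = 1 + (scale-1)·z/height = 1 + (0.75-1)·3.5/16 = 0.945313
θ = twist·z/height = 240°·3.5/16 = 52.5000° = 0.916298 rad
cos θ = 0.608761, sin θ = 0.793353 (intermediates below are computed at full precision and shown rounded to 5 d.p.)
v1: (-2.5,0.5) → rotate → (-1.91858,-1.67900) → ×s → (-1.81366,-1.58718) → (-1.81,-1.59)
v2: (-2,-5) → rotate → (2.74924,-4.63051) → ×s → (2.59889,-4.37728) → (2.60,-4.38)
v3: (5,-5) → rotate → (7.01057,0.92296) → ×s → (6.62718,0.87249) → (6.63,0.87)
v4: (2,3.5) → rotate → (-1.55921,3.71737) → ×s → (-1.47394,3.51408) → (-1.47,3.51)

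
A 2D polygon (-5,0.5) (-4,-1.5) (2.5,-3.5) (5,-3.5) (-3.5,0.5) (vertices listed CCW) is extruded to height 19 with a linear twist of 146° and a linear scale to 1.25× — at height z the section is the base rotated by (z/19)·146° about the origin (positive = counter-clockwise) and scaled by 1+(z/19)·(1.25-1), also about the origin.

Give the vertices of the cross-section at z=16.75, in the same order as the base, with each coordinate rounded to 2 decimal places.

t = z/height = 16.75/19 = 0.881579
s = 1 + (scale-1)·z/height = 1 + (1.25-1)·16.75/19 = 1.220395
θ = twist·z/height = 146°·16.75/19 = 128.7105° = 2.246422 rad
cos θ = -0.625386, sin θ = 0.780316 (intermediates below are computed at full precision and shown rounded to 5 d.p.)
v1: (-5,0.5) → rotate → (2.73677,-4.21427) → ×s → (3.33994,-5.14307) → (3.34,-5.14)
v2: (-4,-1.5) → rotate → (3.67202,-2.18318) → ×s → (4.48131,-2.66435) → (4.48,-2.66)
v3: (2.5,-3.5) → rotate → (1.16764,4.13964) → ×s → (1.42498,5.05199) → (1.42,5.05)
v4: (5,-3.5) → rotate → (-0.39583,6.09043) → ×s → (-0.48306,7.43273) → (-0.48,7.43)
v5: (-3.5,0.5) → rotate → (1.79869,-3.04380) → ×s → (2.19512,-3.71463) → (2.20,-3.71)

Cross-section at z=16.75: (3.34,-5.14) (4.48,-2.66) (1.42,5.05) (-0.48,7.43) (2.20,-3.71)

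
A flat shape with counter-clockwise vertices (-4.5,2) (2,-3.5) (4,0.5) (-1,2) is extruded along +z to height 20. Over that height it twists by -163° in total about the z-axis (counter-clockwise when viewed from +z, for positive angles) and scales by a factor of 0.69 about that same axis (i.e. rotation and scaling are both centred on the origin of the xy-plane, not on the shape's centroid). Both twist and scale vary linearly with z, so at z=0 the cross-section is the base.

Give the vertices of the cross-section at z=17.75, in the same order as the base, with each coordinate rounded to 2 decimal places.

t = z/height = 17.75/20 = 0.8875
s = 1 + (scale-1)·z/height = 1 + (0.69-1)·17.75/20 = 0.724875
θ = twist·z/height = -163°·17.75/20 = -144.6625° = -2.524837 rad
cos θ = -0.815759, sin θ = -0.578392 (intermediates below are computed at full precision and shown rounded to 5 d.p.)
v1: (-4.5,2) → rotate → (4.82770,0.97124) → ×s → (3.49948,0.70403) → (3.50,0.70)
v2: (2,-3.5) → rotate → (-3.65589,1.69837) → ×s → (-2.65006,1.23111) → (-2.65,1.23)
v3: (4,0.5) → rotate → (-2.97384,-2.72145) → ×s → (-2.15566,-1.97271) → (-2.16,-1.97)
v4: (-1,2) → rotate → (1.97254,-1.05313) → ×s → (1.42985,-0.76339) → (1.43,-0.76)

Cross-section at z=17.75: (3.50,0.70) (-2.65,1.23) (-2.16,-1.97) (1.43,-0.76)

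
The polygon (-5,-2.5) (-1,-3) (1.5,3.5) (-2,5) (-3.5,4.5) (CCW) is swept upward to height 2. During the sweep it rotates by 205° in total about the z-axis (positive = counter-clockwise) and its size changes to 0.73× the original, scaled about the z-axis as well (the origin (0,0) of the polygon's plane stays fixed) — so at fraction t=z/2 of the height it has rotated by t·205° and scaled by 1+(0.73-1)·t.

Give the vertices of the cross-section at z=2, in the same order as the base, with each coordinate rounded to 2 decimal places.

t = z/height = 2/2 = 1
s = 1 + (scale-1)·z/height = 1 + (0.73-1)·2/2 = 0.730000
θ = twist·z/height = 205°·2/2 = 205.0000° = 3.577925 rad
cos θ = -0.906308, sin θ = -0.422618 (intermediates below are computed at full precision and shown rounded to 5 d.p.)
v1: (-5,-2.5) → rotate → (3.47499,4.37886) → ×s → (2.53675,3.19657) → (2.54,3.20)
v2: (-1,-3) → rotate → (-0.36155,3.14154) → ×s → (-0.26393,2.29333) → (-0.26,2.29)
v3: (1.5,3.5) → rotate → (0.11970,-3.80600) → ×s → (0.08738,-2.77838) → (0.09,-2.78)
v4: (-2,5) → rotate → (3.92571,-3.68630) → ×s → (2.86577,-2.69100) → (2.87,-2.69)
v5: (-3.5,4.5) → rotate → (5.07386,-2.59922) → ×s → (3.70392,-1.89743) → (3.70,-1.90)

Cross-section at z=2: (2.54,3.20) (-0.26,2.29) (0.09,-2.78) (2.87,-2.69) (3.70,-1.90)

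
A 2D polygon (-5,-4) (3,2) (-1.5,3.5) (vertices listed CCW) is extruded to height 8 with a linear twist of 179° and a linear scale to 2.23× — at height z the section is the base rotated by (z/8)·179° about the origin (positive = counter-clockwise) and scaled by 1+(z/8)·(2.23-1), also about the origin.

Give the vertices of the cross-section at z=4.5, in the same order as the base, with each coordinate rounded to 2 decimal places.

Cross-section at z=4.5: (8.22,-7.06) (-4.27,4.36) (-5.35,-3.59)

t = z/height = 4.5/8 = 0.5625
s = 1 + (scale-1)·z/height = 1 + (2.23-1)·4.5/8 = 1.691875
θ = twist·z/height = 179°·4.5/8 = 100.6875° = 1.757328 rad
cos θ = -0.185452, sin θ = 0.982653 (intermediates below are computed at full precision and shown rounded to 5 d.p.)
v1: (-5,-4) → rotate → (4.85787,-4.17146) → ×s → (8.21892,-7.05758) → (8.22,-7.06)
v2: (3,2) → rotate → (-2.52166,2.57706) → ×s → (-4.26634,4.36006) → (-4.27,4.36)
v3: (-1.5,3.5) → rotate → (-3.16111,-2.12306) → ×s → (-5.34820,-3.59196) → (-5.35,-3.59)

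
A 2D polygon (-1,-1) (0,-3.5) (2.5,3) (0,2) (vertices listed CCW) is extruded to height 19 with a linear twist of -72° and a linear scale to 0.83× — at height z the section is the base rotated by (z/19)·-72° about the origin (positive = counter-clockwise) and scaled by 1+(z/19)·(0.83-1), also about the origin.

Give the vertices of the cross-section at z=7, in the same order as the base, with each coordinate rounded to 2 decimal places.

Cross-section at z=7: (-1.26,-0.42) (-1.47,-2.94) (3.35,1.47) (0.84,1.68)

t = z/height = 7/19 = 0.368421
s = 1 + (scale-1)·z/height = 1 + (0.83-1)·7/19 = 0.937368
θ = twist·z/height = -72°·7/19 = -26.5263° = -0.462972 rad
cos θ = 0.894729, sin θ = -0.446609 (intermediates below are computed at full precision and shown rounded to 5 d.p.)
v1: (-1,-1) → rotate → (-1.34134,-0.44812) → ×s → (-1.25733,-0.42005) → (-1.26,-0.42)
v2: (0,-3.5) → rotate → (-1.56313,-3.13155) → ×s → (-1.46523,-2.93542) → (-1.47,-2.94)
v3: (2.5,3) → rotate → (3.57665,1.56767) → ×s → (3.35264,1.46948) → (3.35,1.47)
v4: (0,2) → rotate → (0.89322,1.78946) → ×s → (0.83727,1.67738) → (0.84,1.68)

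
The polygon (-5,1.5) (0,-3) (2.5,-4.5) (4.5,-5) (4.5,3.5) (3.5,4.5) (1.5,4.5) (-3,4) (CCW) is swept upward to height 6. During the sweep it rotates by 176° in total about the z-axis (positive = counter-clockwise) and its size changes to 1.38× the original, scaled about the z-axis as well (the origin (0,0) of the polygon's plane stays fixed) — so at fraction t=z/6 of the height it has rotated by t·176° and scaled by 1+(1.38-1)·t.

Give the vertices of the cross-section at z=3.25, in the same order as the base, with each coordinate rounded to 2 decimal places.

t = z/height = 3.25/6 = 0.541667
s = 1 + (scale-1)·z/height = 1 + (1.38-1)·3.25/6 = 1.205833
θ = twist·z/height = 176°·3.25/6 = 95.3333° = 1.663881 rad
cos θ = -0.092950, sin θ = 0.995671 (intermediates below are computed at full precision and shown rounded to 5 d.p.)
v1: (-5,1.5) → rotate → (-1.02876,-5.11778) → ×s → (-1.24051,-6.17119) → (-1.24,-6.17)
v2: (0,-3) → rotate → (2.98701,0.27885) → ×s → (3.60184,0.33625) → (3.60,0.34)
v3: (2.5,-4.5) → rotate → (4.24814,2.90745) → ×s → (5.12255,3.50590) → (5.12,3.51)
v4: (4.5,-5) → rotate → (4.56008,4.94527) → ×s → (5.49870,5.96317) → (5.50,5.96)
v5: (4.5,3.5) → rotate → (-3.90312,4.15519) → ×s → (-4.70651,5.01047) → (-4.71,5.01)
v6: (3.5,4.5) → rotate → (-4.80584,3.06657) → ×s → (-5.79505,3.69778) → (-5.80,3.70)
v7: (1.5,4.5) → rotate → (-4.61994,1.07523) → ×s → (-5.57088,1.29655) → (-5.57,1.30)
v8: (-3,4) → rotate → (-3.70383,-3.35881) → ×s → (-4.46621,-4.05017) → (-4.47,-4.05)

Cross-section at z=3.25: (-1.24,-6.17) (3.60,0.34) (5.12,3.51) (5.50,5.96) (-4.71,5.01) (-5.80,3.70) (-5.57,1.30) (-4.47,-4.05)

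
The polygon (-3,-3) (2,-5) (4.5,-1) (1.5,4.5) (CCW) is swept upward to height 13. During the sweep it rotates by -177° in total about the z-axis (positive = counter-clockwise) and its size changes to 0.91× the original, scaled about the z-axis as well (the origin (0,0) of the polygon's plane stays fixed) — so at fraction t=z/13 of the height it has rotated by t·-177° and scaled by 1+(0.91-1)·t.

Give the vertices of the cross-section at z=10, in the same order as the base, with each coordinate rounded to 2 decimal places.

Cross-section at z=10: (0.08,3.95) (-4.57,2.07) (-3.67,-2.23) (1.89,-3.99)

t = z/height = 10/13 = 0.769231
s = 1 + (scale-1)·z/height = 1 + (0.91-1)·10/13 = 0.930769
θ = twist·z/height = -177°·10/13 = -136.1538° = -2.376333 rad
cos θ = -0.721202, sin θ = -0.692724 (intermediates below are computed at full precision and shown rounded to 5 d.p.)
v1: (-3,-3) → rotate → (0.08543,4.24178) → ×s → (0.07952,3.94812) → (0.08,3.95)
v2: (2,-5) → rotate → (-4.90603,2.22056) → ×s → (-4.56638,2.06683) → (-4.57,2.07)
v3: (4.5,-1) → rotate → (-3.93814,-2.39606) → ×s → (-3.66550,-2.23018) → (-3.67,-2.23)
v4: (1.5,4.5) → rotate → (2.03546,-4.28450) → ×s → (1.89454,-3.98788) → (1.89,-3.99)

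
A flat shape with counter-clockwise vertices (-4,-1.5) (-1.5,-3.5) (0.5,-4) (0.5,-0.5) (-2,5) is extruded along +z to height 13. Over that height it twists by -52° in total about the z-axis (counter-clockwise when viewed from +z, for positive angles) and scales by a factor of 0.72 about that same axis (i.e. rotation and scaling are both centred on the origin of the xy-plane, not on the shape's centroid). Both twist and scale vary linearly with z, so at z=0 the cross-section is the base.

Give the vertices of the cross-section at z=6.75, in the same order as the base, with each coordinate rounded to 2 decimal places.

Cross-section at z=6.75: (-3.63,0.41) (-2.50,-2.08) (-1.17,-3.24) (0.19,-0.57) (0.42,4.58)

t = z/height = 6.75/13 = 0.519231
s = 1 + (scale-1)·z/height = 1 + (0.72-1)·6.75/13 = 0.854615
θ = twist·z/height = -52°·6.75/13 = -27.0000° = -0.471239 rad
cos θ = 0.891007, sin θ = -0.453990 (intermediates below are computed at full precision and shown rounded to 5 d.p.)
v1: (-4,-1.5) → rotate → (-4.24501,0.47945) → ×s → (-3.62785,0.40975) → (-3.63,0.41)
v2: (-1.5,-3.5) → rotate → (-2.92548,-2.43754) → ×s → (-2.50016,-2.08316) → (-2.50,-2.08)
v3: (0.5,-4) → rotate → (-1.37046,-3.79102) → ×s → (-1.17122,-3.23987) → (-1.17,-3.24)
v4: (0.5,-0.5) → rotate → (0.21851,-0.67250) → ×s → (0.18674,-0.57473) → (0.19,-0.57)
v5: (-2,5) → rotate → (0.48794,5.36301) → ×s → (0.41700,4.58331) → (0.42,4.58)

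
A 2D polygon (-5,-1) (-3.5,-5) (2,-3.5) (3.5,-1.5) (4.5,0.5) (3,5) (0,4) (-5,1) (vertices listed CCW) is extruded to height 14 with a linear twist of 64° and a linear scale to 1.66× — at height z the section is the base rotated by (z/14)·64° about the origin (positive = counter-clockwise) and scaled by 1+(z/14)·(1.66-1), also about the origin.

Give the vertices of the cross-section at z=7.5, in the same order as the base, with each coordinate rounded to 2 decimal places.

t = z/height = 7.5/14 = 0.535714
s = 1 + (scale-1)·z/height = 1 + (1.66-1)·7.5/14 = 1.353571
θ = twist·z/height = 64°·7.5/14 = 34.2857° = 0.598399 rad
cos θ = 0.826239, sin θ = 0.563320 (intermediates below are computed at full precision and shown rounded to 5 d.p.)
v1: (-5,-1) → rotate → (-3.56787,-3.64284) → ×s → (-4.82937,-4.93084) → (-4.83,-4.93)
v2: (-3.5,-5) → rotate → (-0.07524,-6.10281) → ×s → (-0.10184,-8.26059) → (-0.10,-8.26)
v3: (2,-3.5) → rotate → (3.62410,-1.76520) → ×s → (4.90548,-2.38932) → (4.91,-2.39)
v4: (3.5,-1.5) → rotate → (3.73682,0.73226) → ×s → (5.05805,0.99117) → (5.06,0.99)
v5: (4.5,0.5) → rotate → (3.43641,2.94806) → ×s → (4.65143,3.99041) → (4.65,3.99)
v6: (3,5) → rotate → (-0.33788,5.82115) → ×s → (-0.45735,7.87935) → (-0.46,7.88)
v7: (0,4) → rotate → (-2.25328,3.30496) → ×s → (-3.04998,4.47349) → (-3.05,4.47)
v8: (-5,1) → rotate → (-4.69451,-1.99036) → ×s → (-6.35436,-2.69410) → (-6.35,-2.69)

Cross-section at z=7.5: (-4.83,-4.93) (-0.10,-8.26) (4.91,-2.39) (5.06,0.99) (4.65,3.99) (-0.46,7.88) (-3.05,4.47) (-6.35,-2.69)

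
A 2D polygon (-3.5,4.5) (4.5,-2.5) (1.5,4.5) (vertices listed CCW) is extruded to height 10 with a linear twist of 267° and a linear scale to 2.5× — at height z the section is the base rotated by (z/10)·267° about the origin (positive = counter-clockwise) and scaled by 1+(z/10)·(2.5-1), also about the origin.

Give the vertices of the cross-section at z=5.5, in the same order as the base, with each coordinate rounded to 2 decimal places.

t = z/height = 5.5/10 = 0.55
s = 1 + (scale-1)·z/height = 1 + (2.5-1)·5.5/10 = 1.825000
θ = twist·z/height = 267°·5.5/10 = 146.8500° = 2.563016 rad
cos θ = -0.837242, sin θ = 0.546833 (intermediates below are computed at full precision and shown rounded to 5 d.p.)
v1: (-3.5,4.5) → rotate → (0.46960,-5.68150) → ×s → (0.85702,-10.36874) → (0.86,-10.37)
v2: (4.5,-2.5) → rotate → (-2.40051,4.55385) → ×s → (-4.38092,8.31078) → (-4.38,8.31)
v3: (1.5,4.5) → rotate → (-3.71661,-2.94734) → ×s → (-6.78281,-5.37889) → (-6.78,-5.38)

Cross-section at z=5.5: (0.86,-10.37) (-4.38,8.31) (-6.78,-5.38)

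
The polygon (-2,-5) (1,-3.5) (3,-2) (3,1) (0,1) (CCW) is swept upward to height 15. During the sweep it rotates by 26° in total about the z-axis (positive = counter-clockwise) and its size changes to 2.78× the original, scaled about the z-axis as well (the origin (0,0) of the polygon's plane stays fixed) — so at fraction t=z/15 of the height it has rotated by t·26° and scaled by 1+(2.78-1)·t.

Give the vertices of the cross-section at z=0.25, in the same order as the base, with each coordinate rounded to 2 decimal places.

t = z/height = 0.25/15 = 0.0166667
s = 1 + (scale-1)·z/height = 1 + (2.78-1)·0.25/15 = 1.029667
θ = twist·z/height = 26°·0.25/15 = 0.4333° = 0.007563 rad
cos θ = 0.999971, sin θ = 0.007563 (intermediates below are computed at full precision and shown rounded to 5 d.p.)
v1: (-2,-5) → rotate → (-1.96213,-5.01498) → ×s → (-2.02034,-5.16376) → (-2.02,-5.16)
v2: (1,-3.5) → rotate → (1.02644,-3.49234) → ×s → (1.05689,-3.59594) → (1.06,-3.60)
v3: (3,-2) → rotate → (3.01504,-1.97725) → ×s → (3.10449,-2.03591) → (3.10,-2.04)
v4: (3,1) → rotate → (2.99235,1.02266) → ×s → (3.08112,1.05300) → (3.08,1.05)
v5: (0,1) → rotate → (-0.00756,0.99997) → ×s → (-0.00779,1.02964) → (-0.01,1.03)

Cross-section at z=0.25: (-2.02,-5.16) (1.06,-3.60) (3.10,-2.04) (3.08,1.05) (-0.01,1.03)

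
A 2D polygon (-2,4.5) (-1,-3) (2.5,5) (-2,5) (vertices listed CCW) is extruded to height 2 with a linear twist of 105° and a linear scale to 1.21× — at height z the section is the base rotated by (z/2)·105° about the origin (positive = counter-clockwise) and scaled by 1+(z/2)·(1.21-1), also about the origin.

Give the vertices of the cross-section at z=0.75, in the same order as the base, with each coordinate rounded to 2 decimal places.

t = z/height = 0.75/2 = 0.375
s = 1 + (scale-1)·z/height = 1 + (1.21-1)·0.75/2 = 1.078750
θ = twist·z/height = 105°·0.75/2 = 39.3750° = 0.687223 rad
cos θ = 0.773010, sin θ = 0.634393 (intermediates below are computed at full precision and shown rounded to 5 d.p.)
v1: (-2,4.5) → rotate → (-4.40079,2.20976) → ×s → (-4.74735,2.38378) → (-4.75,2.38)
v2: (-1,-3) → rotate → (1.13017,-2.95342) → ×s → (1.21917,-3.18601) → (1.22,-3.19)
v3: (2.5,5) → rotate → (-1.23944,5.45104) → ×s → (-1.33705,5.88030) → (-1.34,5.88)
v4: (-2,5) → rotate → (-4.71799,2.59627) → ×s → (-5.08953,2.80072) → (-5.09,2.80)

Cross-section at z=0.75: (-4.75,2.38) (1.22,-3.19) (-1.34,5.88) (-5.09,2.80)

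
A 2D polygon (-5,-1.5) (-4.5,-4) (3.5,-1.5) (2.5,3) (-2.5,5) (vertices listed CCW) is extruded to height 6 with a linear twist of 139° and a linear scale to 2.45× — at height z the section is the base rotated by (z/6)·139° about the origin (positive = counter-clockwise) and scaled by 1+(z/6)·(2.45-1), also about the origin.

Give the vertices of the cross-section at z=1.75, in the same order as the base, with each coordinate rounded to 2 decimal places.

t = z/height = 1.75/6 = 0.291667
s = 1 + (scale-1)·z/height = 1 + (2.45-1)·1.75/6 = 1.422917
θ = twist·z/height = 139°·1.75/6 = 40.5417° = 0.707586 rad
cos θ = 0.759933, sin θ = 0.650001 (intermediates below are computed at full precision and shown rounded to 5 d.p.)
v1: (-5,-1.5) → rotate → (-2.82467,-4.38990) → ×s → (-4.01926,-6.24647) → (-4.02,-6.25)
v2: (-4.5,-4) → rotate → (-0.81970,-5.96474) → ×s → (-1.16636,-8.48732) → (-1.17,-8.49)
v3: (3.5,-1.5) → rotate → (3.63477,1.13510) → ×s → (5.17197,1.61516) → (5.17,1.62)
v4: (2.5,3) → rotate → (-0.05017,3.90480) → ×s → (-0.07139,5.55621) → (-0.07,5.56)
v5: (-2.5,5) → rotate → (-5.14984,2.17467) → ×s → (-7.32779,3.09437) → (-7.33,3.09)

Cross-section at z=1.75: (-4.02,-6.25) (-1.17,-8.49) (5.17,1.62) (-0.07,5.56) (-7.33,3.09)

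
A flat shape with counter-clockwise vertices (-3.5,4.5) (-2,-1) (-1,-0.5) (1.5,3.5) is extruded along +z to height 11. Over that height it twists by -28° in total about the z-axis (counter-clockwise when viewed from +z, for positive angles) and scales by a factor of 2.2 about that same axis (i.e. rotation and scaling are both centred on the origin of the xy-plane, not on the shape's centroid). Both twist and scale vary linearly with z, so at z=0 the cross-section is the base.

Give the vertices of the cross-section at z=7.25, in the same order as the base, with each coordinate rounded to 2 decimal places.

Cross-section at z=7.25: (-3.39,9.63) (-3.96,-0.56) (-1.98,-0.28) (4.53,5.10)

t = z/height = 7.25/11 = 0.659091
s = 1 + (scale-1)·z/height = 1 + (2.2-1)·7.25/11 = 1.790909
θ = twist·z/height = -28°·7.25/11 = -18.4545° = -0.322093 rad
cos θ = 0.948575, sin θ = -0.316552 (intermediates below are computed at full precision and shown rounded to 5 d.p.)
v1: (-3.5,4.5) → rotate → (-1.89553,5.37652) → ×s → (-3.39472,9.62886) → (-3.39,9.63)
v2: (-2,-1) → rotate → (-2.21370,-0.31547) → ×s → (-3.96454,-0.56498) → (-3.96,-0.56)
v3: (-1,-0.5) → rotate → (-1.10685,-0.15774) → ×s → (-1.98227,-0.28249) → (-1.98,-0.28)
v4: (1.5,3.5) → rotate → (2.53080,2.84518) → ×s → (4.53242,5.09547) → (4.53,5.10)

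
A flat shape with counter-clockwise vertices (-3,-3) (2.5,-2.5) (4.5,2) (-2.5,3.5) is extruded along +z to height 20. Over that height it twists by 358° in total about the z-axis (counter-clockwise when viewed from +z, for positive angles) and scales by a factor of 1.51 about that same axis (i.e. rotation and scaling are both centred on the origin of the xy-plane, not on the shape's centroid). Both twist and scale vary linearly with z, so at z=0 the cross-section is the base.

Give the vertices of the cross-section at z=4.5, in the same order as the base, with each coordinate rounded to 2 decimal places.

t = z/height = 4.5/20 = 0.225
s = 1 + (scale-1)·z/height = 1 + (1.51-1)·4.5/20 = 1.114750
θ = twist·z/height = 358°·4.5/20 = 80.5500° = 1.405863 rad
cos θ = 0.164187, sin θ = 0.986429 (intermediates below are computed at full precision and shown rounded to 5 d.p.)
v1: (-3,-3) → rotate → (2.46673,-3.45185) → ×s → (2.74978,-3.84795) → (2.75,-3.85)
v2: (2.5,-2.5) → rotate → (2.87654,2.05561) → ×s → (3.20662,2.29149) → (3.21,2.29)
v3: (4.5,2) → rotate → (-1.23402,4.76731) → ×s → (-1.37562,5.31435) → (-1.38,5.31)
v4: (-2.5,3.5) → rotate → (-3.86297,-1.89142) → ×s → (-4.30625,-2.10846) → (-4.31,-2.11)

Cross-section at z=4.5: (2.75,-3.85) (3.21,2.29) (-1.38,5.31) (-4.31,-2.11)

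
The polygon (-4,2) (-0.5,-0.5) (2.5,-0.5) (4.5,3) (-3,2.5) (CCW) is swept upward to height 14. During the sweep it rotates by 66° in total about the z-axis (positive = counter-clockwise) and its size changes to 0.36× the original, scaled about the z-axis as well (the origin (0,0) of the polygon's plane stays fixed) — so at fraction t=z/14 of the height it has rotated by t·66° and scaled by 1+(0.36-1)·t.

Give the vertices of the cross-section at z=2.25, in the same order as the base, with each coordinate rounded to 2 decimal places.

Cross-section at z=2.25: (-3.86,1.10) (-0.36,-0.52) (2.29,-0.03) (3.47,3.39) (-3.06,1.71)

t = z/height = 2.25/14 = 0.160714
s = 1 + (scale-1)·z/height = 1 + (0.36-1)·2.25/14 = 0.897143
θ = twist·z/height = 66°·2.25/14 = 10.6071° = 0.185130 rad
cos θ = 0.982912, sin θ = 0.184074 (intermediates below are computed at full precision and shown rounded to 5 d.p.)
v1: (-4,2) → rotate → (-4.29980,1.22953) → ×s → (-3.85753,1.10306) → (-3.86,1.10)
v2: (-0.5,-0.5) → rotate → (-0.39942,-0.58349) → ×s → (-0.35834,-0.52348) → (-0.36,-0.52)
v3: (2.5,-0.5) → rotate → (2.54932,-0.03127) → ×s → (2.28710,-0.02805) → (2.29,-0.03)
v4: (4.5,3) → rotate → (3.87088,3.77707) → ×s → (3.47274,3.38857) → (3.47,3.39)
v5: (-3,2.5) → rotate → (-3.40892,1.90506) → ×s → (-3.05829,1.70911) → (-3.06,1.71)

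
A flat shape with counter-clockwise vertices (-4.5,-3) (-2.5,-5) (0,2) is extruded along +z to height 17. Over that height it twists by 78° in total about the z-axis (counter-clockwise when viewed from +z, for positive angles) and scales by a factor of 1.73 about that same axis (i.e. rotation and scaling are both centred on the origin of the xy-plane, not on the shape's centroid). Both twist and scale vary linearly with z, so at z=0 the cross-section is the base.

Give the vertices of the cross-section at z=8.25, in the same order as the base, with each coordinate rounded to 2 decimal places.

t = z/height = 8.25/17 = 0.485294
s = 1 + (scale-1)·z/height = 1 + (1.73-1)·8.25/17 = 1.354265
θ = twist·z/height = 78°·8.25/17 = 37.8529° = 0.660658 rad
cos θ = 0.789588, sin θ = 0.613637 (intermediates below are computed at full precision and shown rounded to 5 d.p.)
v1: (-4.5,-3) → rotate → (-1.71224,-5.13013) → ×s → (-2.31882,-6.94756) → (-2.32,-6.95)
v2: (-2.5,-5) → rotate → (1.09421,-5.48203) → ×s → (1.48185,-7.42413) → (1.48,-7.42)
v3: (0,2) → rotate → (-1.22727,1.57918) → ×s → (-1.66205,2.13862) → (-1.66,2.14)

Cross-section at z=8.25: (-2.32,-6.95) (1.48,-7.42) (-1.66,2.14)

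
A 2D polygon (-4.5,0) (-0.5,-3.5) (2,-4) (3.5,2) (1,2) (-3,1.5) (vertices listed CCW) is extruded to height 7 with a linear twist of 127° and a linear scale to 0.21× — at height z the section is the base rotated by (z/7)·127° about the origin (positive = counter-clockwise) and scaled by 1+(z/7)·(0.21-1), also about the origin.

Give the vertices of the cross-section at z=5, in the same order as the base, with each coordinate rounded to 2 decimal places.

Cross-section at z=5: (0.02,-1.96) (1.53,-0.20) (1.73,0.89) (-0.89,1.51) (-0.88,0.42) (-0.64,-1.32)

t = z/height = 5/7 = 0.714286
s = 1 + (scale-1)·z/height = 1 + (0.21-1)·5/7 = 0.435714
θ = twist·z/height = 127°·5/7 = 90.7143° = 1.583263 rad
cos θ = -0.012466, sin θ = 0.999922 (intermediates below are computed at full precision and shown rounded to 5 d.p.)
v1: (-4.5,0) → rotate → (0.05610,-4.49965) → ×s → (0.02444,-1.96056) → (0.02,-1.96)
v2: (-0.5,-3.5) → rotate → (3.50596,-0.45633) → ×s → (1.52760,-0.19883) → (1.53,-0.20)
v3: (2,-4) → rotate → (3.97476,2.04971) → ×s → (1.73186,0.89309) → (1.73,0.89)
v4: (3.5,2) → rotate → (-2.04348,3.47480) → ×s → (-0.89037,1.51402) → (-0.89,1.51)
v5: (1,2) → rotate → (-2.01231,0.97499) → ×s → (-0.87679,0.42482) → (-0.88,0.42)
v6: (-3,1.5) → rotate → (-1.46248,-3.01847) → ×s → (-0.63723,-1.31519) → (-0.64,-1.32)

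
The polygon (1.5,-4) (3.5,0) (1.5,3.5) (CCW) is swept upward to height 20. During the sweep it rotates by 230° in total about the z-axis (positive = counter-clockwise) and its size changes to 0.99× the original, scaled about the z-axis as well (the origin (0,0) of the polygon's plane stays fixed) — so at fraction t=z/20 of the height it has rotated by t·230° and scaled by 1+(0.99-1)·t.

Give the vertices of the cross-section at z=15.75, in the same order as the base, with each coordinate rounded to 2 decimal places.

t = z/height = 15.75/20 = 0.7875
s = 1 + (scale-1)·z/height = 1 + (0.99-1)·15.75/20 = 0.992125
θ = twist·z/height = 230°·15.75/20 = 181.1250° = 3.161228 rad
cos θ = -0.999807, sin θ = -0.019634 (intermediates below are computed at full precision and shown rounded to 5 d.p.)
v1: (1.5,-4) → rotate → (-1.57825,3.96978) → ×s → (-1.56582,3.93852) → (-1.57,3.94)
v2: (3.5,0) → rotate → (-3.49933,-0.06872) → ×s → (-3.47177,-0.06818) → (-3.47,-0.07)
v3: (1.5,3.5) → rotate → (-1.43099,-3.52878) → ×s → (-1.41972,-3.50099) → (-1.42,-3.50)

Cross-section at z=15.75: (-1.57,3.94) (-3.47,-0.07) (-1.42,-3.50)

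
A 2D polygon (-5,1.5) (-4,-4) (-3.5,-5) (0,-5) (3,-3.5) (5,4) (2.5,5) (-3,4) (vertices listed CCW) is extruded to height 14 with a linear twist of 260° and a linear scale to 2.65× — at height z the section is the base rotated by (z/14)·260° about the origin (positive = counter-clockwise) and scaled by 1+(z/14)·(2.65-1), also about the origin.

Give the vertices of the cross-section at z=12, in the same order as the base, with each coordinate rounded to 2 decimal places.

Cross-section at z=12: (11.31,5.56) (0.51,13.65) (-2.02,14.60) (-8.21,8.85) (-11.06,1.27) (-2.28,-15.29) (3.79,-12.95) (11.88,-2.15)

t = z/height = 12/14 = 0.857143
s = 1 + (scale-1)·z/height = 1 + (2.65-1)·12/14 = 2.414286
θ = twist·z/height = 260°·12/14 = 222.8571° = 3.889591 rad
cos θ = -0.733052, sin θ = -0.680173 (intermediates below are computed at full precision and shown rounded to 5 d.p.)
v1: (-5,1.5) → rotate → (4.68552,2.30129) → ×s → (11.31218,5.55596) → (11.31,5.56)
v2: (-4,-4) → rotate → (0.21152,5.65290) → ×s → (0.51066,13.64771) → (0.51,13.65)
v3: (-3.5,-5) → rotate → (-0.83518,6.04586) → ×s → (-2.01637,14.59644) → (-2.02,14.60)
v4: (0,-5) → rotate → (-3.40086,3.66526) → ×s → (-8.21066,8.84898) → (-8.21,8.85)
v5: (3,-3.5) → rotate → (-4.57976,0.52516) → ×s → (-11.05685,1.26789) → (-11.06,1.27)
v6: (5,4) → rotate → (-0.94457,-6.33307) → ×s → (-2.28046,-15.28984) → (-2.28,-15.29)
v7: (2.5,5) → rotate → (1.56823,-5.36569) → ×s → (3.78616,-12.95431) → (3.79,-12.95)
v8: (-3,4) → rotate → (4.91985,-0.89169) → ×s → (11.87792,-2.15279) → (11.88,-2.15)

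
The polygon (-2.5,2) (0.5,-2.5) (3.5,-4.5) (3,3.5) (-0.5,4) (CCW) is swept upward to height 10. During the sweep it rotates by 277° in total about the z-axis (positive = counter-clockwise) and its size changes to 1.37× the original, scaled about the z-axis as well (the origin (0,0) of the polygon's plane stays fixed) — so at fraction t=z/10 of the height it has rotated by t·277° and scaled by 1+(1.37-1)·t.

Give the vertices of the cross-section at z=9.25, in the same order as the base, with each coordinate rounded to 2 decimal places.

t = z/height = 9.25/10 = 0.925
s = 1 + (scale-1)·z/height = 1 + (1.37-1)·9.25/10 = 1.342250
θ = twist·z/height = 277°·9.25/10 = 256.2250° = 4.471970 rad
cos θ = -0.238110, sin θ = -0.971238 (intermediates below are computed at full precision and shown rounded to 5 d.p.)
v1: (-2.5,2) → rotate → (2.53775,1.95188) → ×s → (3.40630,2.61991) → (3.41,2.62)
v2: (0.5,-2.5) → rotate → (-2.54715,0.10966) → ×s → (-3.41891,0.14718) → (-3.42,0.15)
v3: (3.5,-4.5) → rotate → (-5.20396,-2.32784) → ×s → (-6.98501,-3.12454) → (-6.99,-3.12)
v4: (3,3.5) → rotate → (2.68500,-3.74710) → ×s → (3.60395,-5.02954) → (3.60,-5.03)
v5: (-0.5,4) → rotate → (4.00401,-0.46682) → ×s → (5.37438,-0.62659) → (5.37,-0.63)

Cross-section at z=9.25: (3.41,2.62) (-3.42,0.15) (-6.99,-3.12) (3.60,-5.03) (5.37,-0.63)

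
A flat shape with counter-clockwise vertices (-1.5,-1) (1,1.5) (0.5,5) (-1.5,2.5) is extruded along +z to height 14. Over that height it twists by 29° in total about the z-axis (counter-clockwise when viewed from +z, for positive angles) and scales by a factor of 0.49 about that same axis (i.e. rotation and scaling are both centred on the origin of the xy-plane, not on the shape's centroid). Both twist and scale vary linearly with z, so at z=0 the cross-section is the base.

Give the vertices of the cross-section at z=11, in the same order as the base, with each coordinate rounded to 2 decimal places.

t = z/height = 11/14 = 0.785714
s = 1 + (scale-1)·z/height = 1 + (0.49-1)·11/14 = 0.599286
θ = twist·z/height = 29°·11/14 = 22.7857° = 0.397686 rad
cos θ = 0.921960, sin θ = 0.387286 (intermediates below are computed at full precision and shown rounded to 5 d.p.)
v1: (-1.5,-1) → rotate → (-0.99565,-1.50289) → ×s → (-0.59668,-0.90066) → (-0.60,-0.90)
v2: (1,1.5) → rotate → (0.34103,1.77023) → ×s → (0.20438,1.06087) → (0.20,1.06)
v3: (0.5,5) → rotate → (-1.47545,4.80344) → ×s → (-0.88422,2.87863) → (-0.88,2.88)
v4: (-1.5,2.5) → rotate → (-2.35115,1.72397) → ×s → (-1.40901,1.03315) → (-1.41,1.03)

Cross-section at z=11: (-0.60,-0.90) (0.20,1.06) (-0.88,2.88) (-1.41,1.03)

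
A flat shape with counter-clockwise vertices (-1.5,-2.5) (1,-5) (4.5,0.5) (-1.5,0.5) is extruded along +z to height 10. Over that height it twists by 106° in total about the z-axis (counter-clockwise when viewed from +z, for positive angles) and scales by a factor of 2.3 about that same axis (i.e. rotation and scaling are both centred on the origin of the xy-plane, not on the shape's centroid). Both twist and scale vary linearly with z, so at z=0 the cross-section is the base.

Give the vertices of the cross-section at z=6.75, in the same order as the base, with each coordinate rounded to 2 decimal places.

Cross-section at z=6.75: (3.56,-4.16) (9.50,-1.19) (1.78,8.31) (-1.78,-2.37)

t = z/height = 6.75/10 = 0.675
s = 1 + (scale-1)·z/height = 1 + (2.3-1)·6.75/10 = 1.877500
θ = twist·z/height = 106°·6.75/10 = 71.5500° = 1.248783 rad
cos θ = 0.316477, sin θ = 0.948600 (intermediates below are computed at full precision and shown rounded to 5 d.p.)
v1: (-1.5,-2.5) → rotate → (1.89679,-2.21409) → ×s → (3.56121,-4.15696) → (3.56,-4.16)
v2: (1,-5) → rotate → (5.05948,-0.63378) → ×s → (9.49917,-1.18993) → (9.50,-1.19)
v3: (4.5,0.5) → rotate → (0.94985,4.42694) → ×s → (1.78334,8.31158) → (1.78,8.31)
v4: (-1.5,0.5) → rotate → (-0.94902,-1.26466) → ×s → (-1.78178,-2.37440) → (-1.78,-2.37)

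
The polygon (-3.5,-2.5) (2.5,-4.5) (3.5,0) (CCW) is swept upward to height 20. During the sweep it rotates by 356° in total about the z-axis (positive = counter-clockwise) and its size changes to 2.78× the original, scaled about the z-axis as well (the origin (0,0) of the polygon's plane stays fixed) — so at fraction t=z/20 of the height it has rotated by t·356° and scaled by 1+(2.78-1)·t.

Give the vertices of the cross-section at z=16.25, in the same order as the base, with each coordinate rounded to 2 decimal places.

t = z/height = 16.25/20 = 0.8125
s = 1 + (scale-1)·z/height = 1 + (2.78-1)·16.25/20 = 2.446250
θ = twist·z/height = 356°·16.25/20 = 289.2500° = 5.048365 rad
cos θ = 0.329691, sin θ = -0.944089 (intermediates below are computed at full precision and shown rounded to 5 d.p.)
v1: (-3.5,-2.5) → rotate → (-3.51414,2.48008) → ×s → (-8.59646,6.06691) → (-8.60,6.07)
v2: (2.5,-4.5) → rotate → (-3.42417,-3.84383) → ×s → (-8.37639,-9.40297) → (-8.38,-9.40)
v3: (3.5,0) → rotate → (1.15392,-3.30431) → ×s → (2.82277,-8.08317) → (2.82,-8.08)

Cross-section at z=16.25: (-8.60,6.07) (-8.38,-9.40) (2.82,-8.08)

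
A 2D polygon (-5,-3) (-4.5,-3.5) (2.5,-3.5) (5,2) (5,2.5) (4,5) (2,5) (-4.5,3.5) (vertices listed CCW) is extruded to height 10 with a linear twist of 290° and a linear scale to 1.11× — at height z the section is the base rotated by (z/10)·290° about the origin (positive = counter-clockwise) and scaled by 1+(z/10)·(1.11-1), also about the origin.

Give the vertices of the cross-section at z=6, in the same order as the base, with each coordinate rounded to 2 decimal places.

t = z/height = 6/10 = 0.6
s = 1 + (scale-1)·z/height = 1 + (1.11-1)·6/10 = 1.066000
θ = twist·z/height = 290°·6/10 = 174.0000° = 3.036873 rad
cos θ = -0.994522, sin θ = 0.104528 (intermediates below are computed at full precision and shown rounded to 5 d.p.)
v1: (-5,-3) → rotate → (5.28619,2.46092) → ×s → (5.63508,2.62334) → (5.64,2.62)
v2: (-4.5,-3.5) → rotate → (4.84120,3.01045) → ×s → (5.16072,3.20914) → (5.16,3.21)
v3: (2.5,-3.5) → rotate → (-2.12046,3.74215) → ×s → (-2.26041,3.98913) → (-2.26,3.99)
v4: (5,2) → rotate → (-5.18167,-1.46640) → ×s → (-5.52366,-1.56318) → (-5.52,-1.56)
v5: (5,2.5) → rotate → (-5.23393,-1.96366) → ×s → (-5.57937,-2.09326) → (-5.58,-2.09)
v6: (4,5) → rotate → (-4.50073,-4.55450) → ×s → (-4.79778,-4.85509) → (-4.80,-4.86)
v7: (2,5) → rotate → (-2.51169,-4.76355) → ×s → (-2.67746,-5.07795) → (-2.68,-5.08)
v8: (-4.5,3.5) → rotate → (4.10950,-3.95120) → ×s → (4.38073,-4.21198) → (4.38,-4.21)

Cross-section at z=6: (5.64,2.62) (5.16,3.21) (-2.26,3.99) (-5.52,-1.56) (-5.58,-2.09) (-4.80,-4.86) (-2.68,-5.08) (4.38,-4.21)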